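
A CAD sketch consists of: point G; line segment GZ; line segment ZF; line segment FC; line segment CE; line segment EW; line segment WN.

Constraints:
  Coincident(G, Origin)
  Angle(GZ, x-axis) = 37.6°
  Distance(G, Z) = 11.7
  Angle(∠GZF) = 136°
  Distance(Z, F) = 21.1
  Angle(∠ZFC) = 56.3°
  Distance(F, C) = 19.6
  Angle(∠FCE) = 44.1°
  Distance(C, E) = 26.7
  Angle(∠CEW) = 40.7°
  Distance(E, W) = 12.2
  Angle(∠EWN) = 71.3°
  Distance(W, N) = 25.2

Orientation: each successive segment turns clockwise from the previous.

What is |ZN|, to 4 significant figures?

12.90

∠CEW = 40.7° gives EW at -45.30° from the x-axis; with |EW| = 12.2, W = (24.33, 7.757). ∠EWN = 71.3° gives WN at -154.0° from the x-axis; with |WN| = 25.2, N = (1.683, -3.290). Then |ZN| = |N − Z| = 12.90.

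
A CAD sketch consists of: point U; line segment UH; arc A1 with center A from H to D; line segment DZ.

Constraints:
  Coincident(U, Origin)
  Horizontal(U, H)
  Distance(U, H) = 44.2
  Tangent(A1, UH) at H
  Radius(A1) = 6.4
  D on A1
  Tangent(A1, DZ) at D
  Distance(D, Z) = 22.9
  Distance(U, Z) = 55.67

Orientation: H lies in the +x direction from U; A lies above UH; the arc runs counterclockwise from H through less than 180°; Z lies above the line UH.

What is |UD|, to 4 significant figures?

51.06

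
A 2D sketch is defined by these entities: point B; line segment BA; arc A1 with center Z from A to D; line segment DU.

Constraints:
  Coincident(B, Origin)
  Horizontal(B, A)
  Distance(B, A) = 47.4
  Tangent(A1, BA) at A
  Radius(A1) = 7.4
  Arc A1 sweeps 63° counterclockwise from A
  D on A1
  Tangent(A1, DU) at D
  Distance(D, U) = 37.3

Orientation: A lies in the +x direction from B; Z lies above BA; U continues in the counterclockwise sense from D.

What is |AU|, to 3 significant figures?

44.1

On A1, A sits at bearing -90° from Z; a 63° counterclockwise sweep puts D at bearing -27°, so D = Z + 7.4·(cos -27°, sin -27°) = (54.0, 4.04). The tangent condition forces ZD to be normal to DU, so DU runs along (−sin -27°, cos -27°); with |DU| = 37.3, U = (70.9, 37.3). Then |AU| = |U − A| = 44.1.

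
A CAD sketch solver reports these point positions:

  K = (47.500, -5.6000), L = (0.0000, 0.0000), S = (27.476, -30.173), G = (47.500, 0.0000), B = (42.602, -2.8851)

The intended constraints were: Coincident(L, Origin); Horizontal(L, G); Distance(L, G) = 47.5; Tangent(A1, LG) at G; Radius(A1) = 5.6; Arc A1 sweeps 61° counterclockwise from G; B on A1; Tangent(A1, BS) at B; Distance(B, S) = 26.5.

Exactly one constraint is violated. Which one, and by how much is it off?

Distance(B, S) = 26.5 — off by 4.70.

L = (0.00, 0.00) ✓; L.y = 0.00, G.y = 0.00 ✓; |LG| = 47.50 ✓; ∠(KG, GL) = 90.00° ✓; |KG| = 5.600 ✓; bearing(K→B) − bearing(K→G) = 61.00° ✓; |KB| = 5.600 ✓; ∠(KB, BS) = 90.00° ✓; |BS| = 31.20 ✗.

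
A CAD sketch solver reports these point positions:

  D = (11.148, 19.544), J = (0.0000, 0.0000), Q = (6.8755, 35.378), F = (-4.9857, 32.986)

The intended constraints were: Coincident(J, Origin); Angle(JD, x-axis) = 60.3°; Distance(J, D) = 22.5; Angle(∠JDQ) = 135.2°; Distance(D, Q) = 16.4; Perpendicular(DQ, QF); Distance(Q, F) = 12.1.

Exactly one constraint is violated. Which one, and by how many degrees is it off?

Perpendicular(DQ, QF) — off by 3.70°.

J = (0.00, 0.00) ✓; JD at 60.30° ✓; |JD| = 22.50 ✓; ∠JDQ = 135.2° ✓; |DQ| = 16.40 ✓; ∠(DQ, QF) = 86.30° ✗; |QF| = 12.10 ✓.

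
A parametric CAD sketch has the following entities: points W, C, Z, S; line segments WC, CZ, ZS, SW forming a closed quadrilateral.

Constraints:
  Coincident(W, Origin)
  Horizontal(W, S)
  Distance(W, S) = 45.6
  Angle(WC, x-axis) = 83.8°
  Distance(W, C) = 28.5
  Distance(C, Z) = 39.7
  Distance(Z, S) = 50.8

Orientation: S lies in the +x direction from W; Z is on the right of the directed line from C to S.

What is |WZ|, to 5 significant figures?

11.462

W is at the origin; W and S share the same y with |WS| = 45.6 and S in +x, so S = (45.6, 0). WC runs at 83.8° with |WC| = 28.5, so C = (3.0780, 28.333). Z is determined by |CZ| = 39.7 and |ZS| = 50.8 together: it lies at the intersection of circle(C, 39.7) and circle(S, 50.8). With |CS| = 51.097, the foot of the radical line on CS is 15.719 from C and the perpendicular offset is √(39.7² − 15.719²) = 36.456. Taking the right-of-CS solution: Z = (-4.0559, -10.720).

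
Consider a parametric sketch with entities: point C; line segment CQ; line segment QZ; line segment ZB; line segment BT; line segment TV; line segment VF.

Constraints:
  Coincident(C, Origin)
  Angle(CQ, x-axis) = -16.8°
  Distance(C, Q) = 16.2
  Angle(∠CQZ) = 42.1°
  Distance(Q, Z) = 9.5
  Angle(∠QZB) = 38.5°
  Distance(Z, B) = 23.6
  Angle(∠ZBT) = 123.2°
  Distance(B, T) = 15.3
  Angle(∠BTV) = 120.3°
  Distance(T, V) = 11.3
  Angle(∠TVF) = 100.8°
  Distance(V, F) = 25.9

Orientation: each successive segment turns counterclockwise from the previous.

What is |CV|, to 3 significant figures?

39.7

C is at the origin; CQ runs at -16.8° with length 16.2, so Q = (15.5, -4.68). ∠CQZ = 42.1° gives QZ at 121° from the x-axis; with |QZ| = 9.5, Z = (10.6, 3.45). ∠QZB = 38.5° gives ZB at -97.4° from the x-axis; with |ZB| = 23.6, B = (7.56, -20.0). ∠ZBT = 123.2° gives BT at -40.6° from the x-axis; with |BT| = 15.3, T = (19.2, -29.9). ∠BTV = 120.3° gives TV at 19.1° from the x-axis; with |TV| = 11.3, V = (29.9, -26.2). Then |CV| = |V − C| = 39.7.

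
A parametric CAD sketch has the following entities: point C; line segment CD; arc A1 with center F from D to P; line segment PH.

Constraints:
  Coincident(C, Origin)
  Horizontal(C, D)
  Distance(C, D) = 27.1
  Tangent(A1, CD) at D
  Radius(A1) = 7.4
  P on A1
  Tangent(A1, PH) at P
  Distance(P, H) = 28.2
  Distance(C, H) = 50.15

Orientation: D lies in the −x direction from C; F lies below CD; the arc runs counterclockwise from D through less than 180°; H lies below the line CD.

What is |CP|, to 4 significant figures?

35.22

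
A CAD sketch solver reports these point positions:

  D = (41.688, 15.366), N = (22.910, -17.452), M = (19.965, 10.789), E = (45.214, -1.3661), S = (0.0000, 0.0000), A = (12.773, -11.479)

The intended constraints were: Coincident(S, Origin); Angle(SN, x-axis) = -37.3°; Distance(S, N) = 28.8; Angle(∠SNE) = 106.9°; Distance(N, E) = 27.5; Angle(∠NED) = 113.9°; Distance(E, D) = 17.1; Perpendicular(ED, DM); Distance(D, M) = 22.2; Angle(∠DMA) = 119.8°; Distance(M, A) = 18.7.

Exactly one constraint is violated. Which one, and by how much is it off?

Distance(M, A) = 18.7 — off by 4.70.

S = (0.00, 0.00) ✓; SN at -37.30° ✓; |SN| = 28.80 ✓; ∠SNE = 106.9° ✓; |NE| = 27.50 ✓; ∠NED = 113.9° ✓; |ED| = 17.10 ✓; ∠(ED, DM) = 90.00° ✓; |DM| = 22.20 ✓; ∠DMA = 119.8° ✓; |MA| = 23.40 ✗.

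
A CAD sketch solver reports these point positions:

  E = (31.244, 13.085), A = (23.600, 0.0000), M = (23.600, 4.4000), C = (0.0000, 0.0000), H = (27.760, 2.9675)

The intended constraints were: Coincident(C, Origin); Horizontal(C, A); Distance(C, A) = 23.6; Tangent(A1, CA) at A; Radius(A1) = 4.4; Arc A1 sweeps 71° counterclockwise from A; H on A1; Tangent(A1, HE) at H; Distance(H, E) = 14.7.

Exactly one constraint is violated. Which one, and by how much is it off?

Distance(H, E) = 14.7 — off by 4.00.

C = (0.00, 0.00) ✓; C.y = 0.00, A.y = 0.00 ✓; |CA| = 23.60 ✓; ∠(MA, AC) = 90.00° ✓; |MA| = 4.400 ✓; bearing(M→H) − bearing(M→A) = 71.00° ✓; |MH| = 4.400 ✓; ∠(MH, HE) = 90.00° ✓; |HE| = 10.70 ✗.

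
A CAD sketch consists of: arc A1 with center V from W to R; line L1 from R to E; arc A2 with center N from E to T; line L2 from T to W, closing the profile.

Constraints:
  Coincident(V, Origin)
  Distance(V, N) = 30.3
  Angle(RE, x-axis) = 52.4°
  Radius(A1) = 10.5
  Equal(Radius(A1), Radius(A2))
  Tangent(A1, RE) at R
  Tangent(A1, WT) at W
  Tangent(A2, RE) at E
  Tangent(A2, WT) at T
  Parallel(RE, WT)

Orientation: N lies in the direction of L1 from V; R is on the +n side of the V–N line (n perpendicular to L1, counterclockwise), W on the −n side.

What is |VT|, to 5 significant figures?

32.068

The slot axis is L1's direction at 52.4°, so u = (cos 52.4°, sin 52.4°) = (0.61015, 0.79229) and n = (−sin 52.4°, cos 52.4°) = (-0.79229, 0.61015). V is at the origin and N lies 30.3 along u from V, so N = 30.3·u = (18.487, 24.006). Tangency of A1 to both parallel lines with radius 10.5 puts R and W at V ± 10.5·n: R = (-8.3190, 6.4065), W = (8.3190, -6.4065). Equal radii place E and T the same way about N: E = N + 10.5·n = (10.168, 30.413), T = N − 10.5·n = (26.806, 17.600). Then |VT| = |T − V| = 32.068.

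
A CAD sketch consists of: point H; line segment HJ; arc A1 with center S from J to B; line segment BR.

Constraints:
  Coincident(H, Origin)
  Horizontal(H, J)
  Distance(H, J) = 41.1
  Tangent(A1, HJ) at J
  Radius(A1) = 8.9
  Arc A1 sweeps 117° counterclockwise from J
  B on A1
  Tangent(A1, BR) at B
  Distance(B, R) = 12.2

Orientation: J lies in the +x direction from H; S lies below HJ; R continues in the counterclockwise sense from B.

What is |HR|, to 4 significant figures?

45.45

On A1, J sits at bearing 90° from S; a 117° counterclockwise sweep puts B at bearing 207°, so B = S + 8.9·(cos 207°, sin 207°) = (33.17, -12.94). A1 meets BR tangentially, so SB is at right angles to BR, so BR runs along (−sin 207°, cos 207°); with |BR| = 12.2, R = (38.71, -23.81). Then |HR| = |R − H| = 45.45.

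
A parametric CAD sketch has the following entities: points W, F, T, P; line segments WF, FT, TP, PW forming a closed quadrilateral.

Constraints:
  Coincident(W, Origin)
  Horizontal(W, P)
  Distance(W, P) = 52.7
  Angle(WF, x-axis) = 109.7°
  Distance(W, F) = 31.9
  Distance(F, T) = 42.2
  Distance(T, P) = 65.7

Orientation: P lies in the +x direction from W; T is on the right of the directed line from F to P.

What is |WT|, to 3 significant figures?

17.0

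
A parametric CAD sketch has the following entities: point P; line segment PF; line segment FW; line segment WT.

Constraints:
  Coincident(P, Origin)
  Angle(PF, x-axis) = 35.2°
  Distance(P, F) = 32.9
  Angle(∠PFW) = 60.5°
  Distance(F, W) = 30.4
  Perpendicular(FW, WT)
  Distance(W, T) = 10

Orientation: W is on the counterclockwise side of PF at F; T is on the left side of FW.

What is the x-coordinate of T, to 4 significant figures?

-4.874

P is at the origin; PF runs at 35.2° with length 32.9, so F = 32.9·(cos 35.2°, sin 35.2°) = (26.88, 18.96). ∠PFW = 60.5°, so FW runs at 35.2° + (180° − 60.5°) = 154.7° from the x-axis; with |FW| = 30.4, W = F + 30.4·(cos 154.7°, sin 154.7°) = (-0.6000, 31.96). FW is perpendicular to WT; with |WT| = 10.0 on the left of FW, T = W + 10.0·(-0.4274, -0.9041) = (-4.874, 22.92). So T.x = -4.874.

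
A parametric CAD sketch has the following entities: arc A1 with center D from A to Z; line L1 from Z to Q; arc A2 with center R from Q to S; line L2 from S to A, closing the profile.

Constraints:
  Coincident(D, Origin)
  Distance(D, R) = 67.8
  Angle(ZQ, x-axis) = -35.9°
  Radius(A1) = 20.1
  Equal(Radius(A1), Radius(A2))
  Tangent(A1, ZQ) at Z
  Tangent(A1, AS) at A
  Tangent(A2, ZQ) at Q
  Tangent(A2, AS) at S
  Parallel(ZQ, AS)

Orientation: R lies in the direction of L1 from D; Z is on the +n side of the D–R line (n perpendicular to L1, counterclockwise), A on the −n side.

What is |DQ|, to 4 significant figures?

70.72

Tangency of A1 to both parallel lines with radius 20.1 puts Z and A at D ± 20.1·n: Z = (11.79, 16.28), A = (-11.79, -16.28). Equal radii place Q and S the same way about R: Q = R + 20.1·n = (66.71, -23.47), S = R − 20.1·n = (43.13, -56.04). Then |DQ| = |Q − D| = 70.72.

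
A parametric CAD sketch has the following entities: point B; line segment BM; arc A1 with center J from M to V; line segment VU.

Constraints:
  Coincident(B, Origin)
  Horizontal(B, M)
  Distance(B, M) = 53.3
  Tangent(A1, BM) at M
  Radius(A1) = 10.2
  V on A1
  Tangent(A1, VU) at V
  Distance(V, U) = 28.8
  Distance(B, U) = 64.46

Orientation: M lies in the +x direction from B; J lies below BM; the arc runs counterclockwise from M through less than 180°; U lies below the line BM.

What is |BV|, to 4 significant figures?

45.17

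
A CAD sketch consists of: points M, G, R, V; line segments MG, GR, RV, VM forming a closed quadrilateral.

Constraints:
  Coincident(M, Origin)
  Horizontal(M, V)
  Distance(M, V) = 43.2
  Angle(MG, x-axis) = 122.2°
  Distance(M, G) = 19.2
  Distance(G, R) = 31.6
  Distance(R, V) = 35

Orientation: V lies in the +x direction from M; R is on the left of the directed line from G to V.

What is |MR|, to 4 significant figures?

32.72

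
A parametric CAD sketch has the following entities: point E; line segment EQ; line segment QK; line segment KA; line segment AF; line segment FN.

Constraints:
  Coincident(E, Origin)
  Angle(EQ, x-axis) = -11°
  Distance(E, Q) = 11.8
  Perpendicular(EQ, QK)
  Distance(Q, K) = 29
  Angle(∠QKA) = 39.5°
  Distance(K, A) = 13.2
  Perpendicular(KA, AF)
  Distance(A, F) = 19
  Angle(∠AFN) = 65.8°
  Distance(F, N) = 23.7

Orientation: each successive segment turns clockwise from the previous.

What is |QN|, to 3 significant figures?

32.1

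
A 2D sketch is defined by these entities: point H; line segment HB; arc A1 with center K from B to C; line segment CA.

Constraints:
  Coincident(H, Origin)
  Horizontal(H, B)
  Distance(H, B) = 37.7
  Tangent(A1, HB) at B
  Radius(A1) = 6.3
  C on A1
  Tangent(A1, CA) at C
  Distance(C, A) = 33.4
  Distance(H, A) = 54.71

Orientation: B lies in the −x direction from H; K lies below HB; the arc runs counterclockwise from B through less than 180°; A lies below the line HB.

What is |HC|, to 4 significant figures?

44.52

H is at the origin; H and B share the same y with |HB| = 37.7 and B on the −x side, so B = (-37.70, 0.000). Since A1 is tangent to HB there, KB ⟂ HB, so K = B + (0, -6.3) = (-37.70, -6.300). Since KC ⟂ CA (tangency), |KA| = √(6.3² + 33.4²) = 33.99 regardless of where C sits on A1. So A lies on both circle(H, 54.71) and circle(K, 33.99); the below-HB intersection is A = (-37.02, -40.28). C is the foot of the tangent from A: C = (-43.87, -7.591).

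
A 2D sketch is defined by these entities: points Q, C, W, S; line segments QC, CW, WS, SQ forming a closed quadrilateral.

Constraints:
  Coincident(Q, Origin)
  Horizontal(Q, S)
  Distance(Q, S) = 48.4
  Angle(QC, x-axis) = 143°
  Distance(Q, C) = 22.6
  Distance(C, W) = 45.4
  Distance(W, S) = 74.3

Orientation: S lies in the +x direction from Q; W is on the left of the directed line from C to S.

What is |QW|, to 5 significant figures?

55.628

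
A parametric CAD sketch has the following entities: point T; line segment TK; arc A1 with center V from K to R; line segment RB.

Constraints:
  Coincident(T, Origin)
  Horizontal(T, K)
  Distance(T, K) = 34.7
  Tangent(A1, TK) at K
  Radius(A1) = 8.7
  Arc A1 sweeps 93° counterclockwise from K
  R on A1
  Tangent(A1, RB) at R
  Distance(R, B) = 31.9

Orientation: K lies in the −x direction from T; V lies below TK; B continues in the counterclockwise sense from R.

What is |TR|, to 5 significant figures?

44.343

Since A1 is tangent to TK there, VK ⟂ TK, so V = K + (0, -8.7) = (-34.700, -8.7000). On A1, K sits at bearing 90° from V; a 93° counterclockwise sweep puts R at bearing 183°, so R = V + 8.7·(cos 183°, sin 183°) = (-43.388, -9.1553). Then |TR| = |R − T| = 44.343.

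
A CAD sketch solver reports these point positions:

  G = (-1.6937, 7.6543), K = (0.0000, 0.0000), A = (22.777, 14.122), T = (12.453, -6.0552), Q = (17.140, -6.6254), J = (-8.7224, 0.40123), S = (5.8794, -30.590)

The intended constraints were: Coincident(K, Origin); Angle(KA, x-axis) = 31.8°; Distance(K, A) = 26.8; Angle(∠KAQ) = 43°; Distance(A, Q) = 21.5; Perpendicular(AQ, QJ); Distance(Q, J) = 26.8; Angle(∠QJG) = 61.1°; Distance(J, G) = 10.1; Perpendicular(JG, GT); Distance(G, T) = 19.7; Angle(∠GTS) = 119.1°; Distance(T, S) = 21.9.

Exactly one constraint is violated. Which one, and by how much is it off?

Distance(T, S) = 21.9 — off by 3.50.

K = (0.00, 0.00) ✓; KA at 31.80° ✓; |KA| = 26.80 ✓; ∠KAQ = 43.00° ✓; |AQ| = 21.50 ✓; ∠(AQ, QJ) = 90.00° ✓; |QJ| = 26.80 ✓; ∠QJG = 61.10° ✓; |JG| = 10.10 ✓; ∠(JG, GT) = 90.00° ✓; |GT| = 19.70 ✓; ∠GTS = 119.1° ✓; |TS| = 25.40 ✗.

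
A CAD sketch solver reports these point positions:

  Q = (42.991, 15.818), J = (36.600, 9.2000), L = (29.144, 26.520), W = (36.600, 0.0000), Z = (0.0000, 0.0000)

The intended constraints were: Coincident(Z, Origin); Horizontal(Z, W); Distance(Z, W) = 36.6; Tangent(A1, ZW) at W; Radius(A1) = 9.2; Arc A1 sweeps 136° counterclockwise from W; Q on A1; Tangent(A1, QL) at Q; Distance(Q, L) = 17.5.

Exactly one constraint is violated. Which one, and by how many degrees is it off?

Tangent(A1, QL) at Q — off by 6.30°.

Z = (0.00, 0.00) ✓; Z.y = 0.00, W.y = 0.00 ✓; |ZW| = 36.60 ✓; ∠(JW, WZ) = 90.00° ✓; |JW| = 9.200 ✓; bearing(J→Q) − bearing(J→W) = 136.0° ✓; |JQ| = 9.200 ✓; ∠(JQ, QL) = 83.70° ✗; |QL| = 17.50 ✓.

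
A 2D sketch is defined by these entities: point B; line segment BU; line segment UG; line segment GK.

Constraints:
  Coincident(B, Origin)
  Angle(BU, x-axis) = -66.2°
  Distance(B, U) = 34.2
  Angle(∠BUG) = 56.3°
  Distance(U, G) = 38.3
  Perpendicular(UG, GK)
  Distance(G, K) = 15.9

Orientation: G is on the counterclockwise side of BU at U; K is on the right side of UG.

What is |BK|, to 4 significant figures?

48.38

B is at the origin; BU runs at -66.2° with length 34.2, so U = 34.2·(cos -66.2°, sin -66.2°) = (13.80, -31.29). ∠BUG = 56.3°, so UG runs at -66.2° + (180° − 56.3°) = 57.50° from the x-axis; with |UG| = 38.3, G = U + 38.3·(cos 57.50°, sin 57.50°) = (34.38, 1.010). UG is perpendicular to GK; with |GK| = 15.9 on the right of UG, K = G + 15.9·(0.8434, -0.5373) = (47.79, -7.533). Then |BK| = |K − B| = 48.38.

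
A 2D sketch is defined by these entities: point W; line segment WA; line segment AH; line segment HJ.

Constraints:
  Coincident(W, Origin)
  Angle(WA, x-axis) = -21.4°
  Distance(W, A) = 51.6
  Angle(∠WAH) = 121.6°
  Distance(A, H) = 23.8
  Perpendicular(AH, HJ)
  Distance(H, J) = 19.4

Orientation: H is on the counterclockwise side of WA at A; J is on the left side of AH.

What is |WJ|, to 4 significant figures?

56.45

W is at the origin; WA runs at -21.4° with length 51.6, so A = 51.6·(cos -21.4°, sin -21.4°) = (48.04, -18.83). ∠WAH = 121.6°, so AH runs at -21.4° + (180° − 121.6°) = 37.00° from the x-axis; with |AH| = 23.8, H = A + 23.8·(cos 37.00°, sin 37.00°) = (67.05, -4.504). AH ⟂ HJ; with |HJ| = 19.4 on the left of AH, J = H + 19.4·(-0.6018, 0.7986) = (55.37, 10.99). Then |WJ| = |J − W| = 56.45.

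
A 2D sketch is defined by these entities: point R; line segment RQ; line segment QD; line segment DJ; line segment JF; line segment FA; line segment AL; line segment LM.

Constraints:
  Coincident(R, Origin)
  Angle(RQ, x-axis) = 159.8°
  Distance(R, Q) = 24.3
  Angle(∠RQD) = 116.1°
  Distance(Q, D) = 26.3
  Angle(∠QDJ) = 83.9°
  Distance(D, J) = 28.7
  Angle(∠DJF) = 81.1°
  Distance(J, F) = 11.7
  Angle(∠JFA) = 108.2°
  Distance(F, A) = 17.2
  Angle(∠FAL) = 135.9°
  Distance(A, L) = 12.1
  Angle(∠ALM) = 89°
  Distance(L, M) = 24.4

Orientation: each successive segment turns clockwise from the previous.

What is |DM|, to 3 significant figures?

18.9

R is at the origin; RQ runs at 159.8° with length 24.3, so Q = (-22.8, 8.39). ∠RQD = 116.1° gives QD at 95.9° from the x-axis; with |QD| = 26.3, D = (-25.5, 34.6). ∠QDJ = 83.9° gives DJ at -0.200° from the x-axis; with |DJ| = 28.7, J = (3.19, 34.5). ∠DJF = 81.1° gives JF at -99.1° from the x-axis; with |JF| = 11.7, F = (1.34, 22.9). ∠JFA = 108.2° gives FA at -171° from the x-axis; with |FA| = 17.2, A = (-15.6, 20.2). ∠FAL = 135.9° gives AL at 145° from the x-axis; with |AL| = 12.1, L = (-25.6, 27.1). ∠ALM = 89.0° gives LM at 54.0° from the x-axis; with |LM| = 24.4, M = (-11.2, 46.9). Then |DM| = |M − D| = 18.9.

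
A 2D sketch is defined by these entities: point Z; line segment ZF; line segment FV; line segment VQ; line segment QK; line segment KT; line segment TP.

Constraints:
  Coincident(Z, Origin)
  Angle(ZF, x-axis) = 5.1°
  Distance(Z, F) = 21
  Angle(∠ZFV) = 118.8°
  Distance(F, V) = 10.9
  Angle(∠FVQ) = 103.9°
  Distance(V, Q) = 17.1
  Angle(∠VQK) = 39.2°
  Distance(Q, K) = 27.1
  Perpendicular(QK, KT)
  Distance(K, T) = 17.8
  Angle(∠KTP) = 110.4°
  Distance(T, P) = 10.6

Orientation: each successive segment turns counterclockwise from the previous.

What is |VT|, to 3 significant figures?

15.5

Z is at the origin; ZF runs at 5.1° with length 21.0, so F = (20.9, 1.87). ∠ZFV = 118.8° gives FV at 66.3° from the x-axis; with |FV| = 10.9, V = (25.3, 11.8). ∠FVQ = 103.9° gives VQ at 142° from the x-axis; with |VQ| = 17.1, Q = (11.7, 22.3). ∠VQK = 39.2° gives QK at -76.8° from the x-axis; with |QK| = 27.1, K = (17.9, -4.10). QK is perpendicular to KT, so KT runs at 13.2°; with |KT| = 17.8, T = (35.3, -0.0384). Then |VT| = |T − V| = 15.5.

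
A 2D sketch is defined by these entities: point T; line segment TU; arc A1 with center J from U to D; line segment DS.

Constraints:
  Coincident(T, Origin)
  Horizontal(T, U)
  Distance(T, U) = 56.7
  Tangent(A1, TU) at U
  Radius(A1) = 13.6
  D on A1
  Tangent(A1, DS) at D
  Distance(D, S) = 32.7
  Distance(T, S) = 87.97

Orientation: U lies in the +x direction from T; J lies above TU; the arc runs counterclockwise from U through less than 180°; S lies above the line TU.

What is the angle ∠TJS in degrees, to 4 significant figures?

138.3°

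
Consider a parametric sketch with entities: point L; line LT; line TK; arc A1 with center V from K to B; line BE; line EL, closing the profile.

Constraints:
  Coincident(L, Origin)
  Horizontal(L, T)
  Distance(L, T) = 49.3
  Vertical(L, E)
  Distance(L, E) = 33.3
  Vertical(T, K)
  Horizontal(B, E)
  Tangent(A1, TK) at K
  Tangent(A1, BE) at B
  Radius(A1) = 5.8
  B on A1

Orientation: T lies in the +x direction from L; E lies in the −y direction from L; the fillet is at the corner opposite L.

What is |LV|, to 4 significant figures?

51.46

LE is vertical with |LE| = 33.3 and E on the −y side, so E = (0.000, -33.30). The virtual corner opposite L is at (49.30, -33.30). Since A1 is tangent to TK there, VK ⟂ TK and A1 meets BE tangentially, so VB is at right angles to BE, with radius 5.8, so the center V sits 5.8 in from both sides at V = (43.50, -27.50). Then |LV| = |V − L| = 51.46.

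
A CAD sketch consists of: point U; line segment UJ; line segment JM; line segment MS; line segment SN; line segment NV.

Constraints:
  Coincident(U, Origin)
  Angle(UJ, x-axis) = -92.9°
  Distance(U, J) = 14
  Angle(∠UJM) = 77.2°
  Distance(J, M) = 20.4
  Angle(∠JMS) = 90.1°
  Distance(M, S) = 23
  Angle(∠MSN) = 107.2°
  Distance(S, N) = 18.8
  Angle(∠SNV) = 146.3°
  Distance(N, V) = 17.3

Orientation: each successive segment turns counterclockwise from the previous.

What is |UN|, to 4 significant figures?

14.95

∠JMS = 90.1° gives MS at 99.80° from the x-axis; with |MS| = 23.0, S = (15.47, 12.19). ∠MSN = 107.2° gives SN at 172.6° from the x-axis; with |SN| = 18.8, N = (-3.170, 14.61). Then |UN| = |N − U| = 14.95.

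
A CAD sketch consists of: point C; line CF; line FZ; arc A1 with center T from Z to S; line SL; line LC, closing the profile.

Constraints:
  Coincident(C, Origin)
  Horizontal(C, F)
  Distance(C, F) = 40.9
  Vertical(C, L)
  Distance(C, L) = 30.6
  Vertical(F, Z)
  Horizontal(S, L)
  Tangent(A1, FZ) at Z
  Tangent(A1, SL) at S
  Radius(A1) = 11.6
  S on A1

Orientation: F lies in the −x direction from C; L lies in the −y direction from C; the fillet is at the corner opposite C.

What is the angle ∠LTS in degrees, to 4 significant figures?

68.40°

The virtual corner opposite C is at (-40.90, -30.60). The tangent condition forces TZ to be normal to FZ and since A1 is tangent to SL there, TS ⟂ SL, with radius 11.6, so the center T sits 11.6 in from both sides at T = (-29.30, -19.00). That places the tangent points at Z = (-40.90, -19.00) on FZ and S = (-29.30, -30.60) on SL. Then cos ∠LTS = TL·TS / (|TL||TS|), giving 68.40°.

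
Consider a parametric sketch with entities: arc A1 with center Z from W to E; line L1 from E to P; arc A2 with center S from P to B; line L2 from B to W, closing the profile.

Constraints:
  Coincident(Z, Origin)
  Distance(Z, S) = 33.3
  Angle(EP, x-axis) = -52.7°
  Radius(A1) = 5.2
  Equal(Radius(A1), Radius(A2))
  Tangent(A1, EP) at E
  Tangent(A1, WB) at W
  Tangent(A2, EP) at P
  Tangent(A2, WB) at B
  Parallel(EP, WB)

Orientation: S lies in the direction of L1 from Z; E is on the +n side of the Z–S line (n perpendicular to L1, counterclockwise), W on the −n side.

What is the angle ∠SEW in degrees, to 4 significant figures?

81.12°

Z is at the origin and S lies 33.3 along u from Z, so S = 33.3·u = (20.18, -26.49). Tangency of A1 to both parallel lines with radius 5.2 puts E and W at Z ± 5.2·n: E = (4.136, 3.151), W = (-4.136, -3.151). Then cos ∠SEW = ES·EW / (|ES||EW|), giving 81.12°.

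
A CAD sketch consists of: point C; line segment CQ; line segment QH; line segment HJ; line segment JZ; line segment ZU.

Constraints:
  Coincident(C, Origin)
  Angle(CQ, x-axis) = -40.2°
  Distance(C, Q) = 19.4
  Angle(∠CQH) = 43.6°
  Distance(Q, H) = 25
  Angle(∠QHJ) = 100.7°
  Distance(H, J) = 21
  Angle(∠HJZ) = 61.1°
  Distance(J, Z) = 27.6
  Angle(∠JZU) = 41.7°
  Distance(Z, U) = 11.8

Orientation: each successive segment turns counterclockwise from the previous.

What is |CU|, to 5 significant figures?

6.0941

C is at the origin; CQ runs at -40.2° with length 19.4, so Q = (14.818, -12.522). ∠CQH = 43.6° gives QH at 96.200° from the x-axis; with |QH| = 25.0, H = (12.118, 12.332). ∠QHJ = 100.7° gives HJ at 175.50° from the x-axis; with |HJ| = 21.0, J = (-8.8176, 13.980). ∠HJZ = 61.1° gives JZ at -65.600° from the x-axis; with |JZ| = 27.6, Z = (2.5841, -11.155). ∠JZU = 41.7° gives ZU at 72.700° from the x-axis; with |ZU| = 11.8, U = (6.0931, 0.11084). Then |CU| = |U − C| = 6.0941.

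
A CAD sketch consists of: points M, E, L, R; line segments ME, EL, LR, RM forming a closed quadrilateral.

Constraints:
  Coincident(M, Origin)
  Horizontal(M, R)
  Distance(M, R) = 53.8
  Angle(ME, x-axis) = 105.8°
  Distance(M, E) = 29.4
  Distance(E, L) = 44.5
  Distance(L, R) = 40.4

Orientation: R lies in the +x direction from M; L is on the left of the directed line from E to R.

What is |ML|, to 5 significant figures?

50.882

Checks: |EL| = 44.50 ✓; |LR| = 40.40 ✓.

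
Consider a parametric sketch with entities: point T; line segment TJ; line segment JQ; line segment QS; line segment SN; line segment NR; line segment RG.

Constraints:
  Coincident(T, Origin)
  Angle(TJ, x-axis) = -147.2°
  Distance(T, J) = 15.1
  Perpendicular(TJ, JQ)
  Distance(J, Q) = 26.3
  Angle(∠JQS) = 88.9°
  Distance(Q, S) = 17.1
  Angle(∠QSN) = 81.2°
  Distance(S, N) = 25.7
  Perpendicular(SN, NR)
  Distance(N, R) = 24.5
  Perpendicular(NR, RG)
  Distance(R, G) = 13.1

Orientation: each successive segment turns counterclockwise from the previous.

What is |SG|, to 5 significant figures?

27.550

T is at the origin; TJ runs at -147.2° with length 15.1, so J = (-12.693, -8.1798). TJ ⟂ JQ, so JQ runs at -57.200°; with |JQ| = 26.3, Q = (1.5544, -30.287). ∠JQS = 88.9° gives QS at 33.900° from the x-axis; with |QS| = 17.1, S = (15.748, -20.749). ∠QSN = 81.2° gives SN at 132.70° from the x-axis; with |SN| = 25.7, N = (-1.6811, -1.8619). SN is perpendicular to NR, so NR runs at -137.30°; with |NR| = 24.5, R = (-19.687, -18.477). NR is perpendicular to RG, so RG runs at -47.300°; with |RG| = 13.1, G = (-10.803, -28.104). Then |SG| = |G − S| = 27.550.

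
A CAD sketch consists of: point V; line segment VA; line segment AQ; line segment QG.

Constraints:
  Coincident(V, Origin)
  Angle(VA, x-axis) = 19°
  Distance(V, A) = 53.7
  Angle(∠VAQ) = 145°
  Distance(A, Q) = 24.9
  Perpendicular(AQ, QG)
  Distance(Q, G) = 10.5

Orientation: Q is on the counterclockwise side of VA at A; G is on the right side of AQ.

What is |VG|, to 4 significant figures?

80.32

V is at the origin; VA runs at 19.0° with length 53.7, so A = 53.7·(cos 19.0°, sin 19.0°) = (50.77, 17.48). ∠VAQ = 145.0°, so AQ runs at 19.0° + (180° − 145.0°) = 54.00° from the x-axis; with |AQ| = 24.9, Q = A + 24.9·(cos 54.00°, sin 54.00°) = (65.41, 37.63). AQ ⟂ QG; with |QG| = 10.5 on the right of AQ, G = Q + 10.5·(0.8090, -0.5878) = (73.90, 31.46). Then |VG| = |G − V| = 80.32.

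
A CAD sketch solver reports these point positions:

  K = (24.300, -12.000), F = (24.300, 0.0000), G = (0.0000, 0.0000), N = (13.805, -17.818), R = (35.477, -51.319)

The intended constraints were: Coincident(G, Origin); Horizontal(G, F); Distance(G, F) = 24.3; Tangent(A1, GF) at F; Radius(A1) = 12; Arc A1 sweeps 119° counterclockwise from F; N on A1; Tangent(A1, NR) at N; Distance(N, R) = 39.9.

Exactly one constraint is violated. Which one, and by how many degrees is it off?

Tangent(A1, NR) at N — off by 3.90°.

G = (0.00, 0.00) ✓; G.y = 0.00, F.y = 0.00 ✓; |GF| = 24.30 ✓; ∠(KF, FG) = 90.00° ✓; |KF| = 12.00 ✓; bearing(K→N) − bearing(K→F) = 119.0° ✓; |KN| = 12.00 ✓; ∠(KN, NR) = 86.10° ✗; |NR| = 39.90 ✓.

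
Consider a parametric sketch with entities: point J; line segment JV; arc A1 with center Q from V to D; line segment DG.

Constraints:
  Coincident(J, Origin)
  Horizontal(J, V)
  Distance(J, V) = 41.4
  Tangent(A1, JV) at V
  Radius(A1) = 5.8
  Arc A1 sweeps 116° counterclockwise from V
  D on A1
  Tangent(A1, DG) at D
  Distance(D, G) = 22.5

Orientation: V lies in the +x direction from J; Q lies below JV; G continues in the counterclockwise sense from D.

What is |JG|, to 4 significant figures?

54.19

J is at the origin; JV is horizontal with |JV| = 41.4 and V on the +x side, so V = (41.40, 0.000). A1 meets JV tangentially, so QV is at right angles to JV, so Q = V + (0, -5.8) = (41.40, -5.800). On A1, V sits at bearing 90° from Q; a 116° counterclockwise sweep puts D at bearing 206°, so D = Q + 5.8·(cos 206°, sin 206°) = (36.19, -8.343). A1 meets DG tangentially, so QD is at right angles to DG, so DG runs along (−sin 206°, cos 206°); with |DG| = 22.5, G = (46.05, -28.57). Then |JG| = |G − J| = 54.19.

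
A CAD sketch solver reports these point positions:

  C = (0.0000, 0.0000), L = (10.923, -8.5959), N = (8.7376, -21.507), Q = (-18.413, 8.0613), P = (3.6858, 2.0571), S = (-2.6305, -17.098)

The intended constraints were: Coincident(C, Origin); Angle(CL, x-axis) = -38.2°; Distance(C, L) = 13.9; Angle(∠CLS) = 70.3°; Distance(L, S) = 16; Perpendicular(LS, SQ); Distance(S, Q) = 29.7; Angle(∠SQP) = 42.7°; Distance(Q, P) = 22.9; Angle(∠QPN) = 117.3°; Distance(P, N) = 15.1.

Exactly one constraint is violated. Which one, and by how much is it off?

Distance(P, N) = 15.1 — off by 9.00.

C = (0.00, 0.00) ✓; CL at -38.20° ✓; |CL| = 13.90 ✓; ∠CLS = 70.30° ✓; |LS| = 16.00 ✓; ∠(LS, SQ) = 90.00° ✓; |SQ| = 29.70 ✓; ∠SQP = 42.70° ✓; |QP| = 22.90 ✓; ∠QPN = 117.3° ✓; |PN| = 24.10 ✗.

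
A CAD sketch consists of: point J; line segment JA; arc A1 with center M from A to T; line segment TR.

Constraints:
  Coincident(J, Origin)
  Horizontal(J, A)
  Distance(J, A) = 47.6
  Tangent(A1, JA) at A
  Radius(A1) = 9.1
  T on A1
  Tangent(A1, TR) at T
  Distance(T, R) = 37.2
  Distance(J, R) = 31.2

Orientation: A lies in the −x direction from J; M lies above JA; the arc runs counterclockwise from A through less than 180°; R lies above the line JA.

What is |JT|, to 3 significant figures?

41.5

J is at the origin; JA is horizontal with |JA| = 47.6 and A on the −x side, so A = (-47.6, 0.00). Tangency of A1 to JA means the radius MA is perpendicular to JA, so M = A + (0, 9.1) = (-47.6, 9.10). Since MT ⟂ TR (tangency), |MR| = √(9.1² + 37.2²) = 38.3 regardless of where T sits on A1. So R lies on both circle(J, 31.2) and circle(M, 38.3); the above-JA intersection is R = (-14.2, 27.8). T is the foot of the tangent from R: T = (-41.4, 2.44).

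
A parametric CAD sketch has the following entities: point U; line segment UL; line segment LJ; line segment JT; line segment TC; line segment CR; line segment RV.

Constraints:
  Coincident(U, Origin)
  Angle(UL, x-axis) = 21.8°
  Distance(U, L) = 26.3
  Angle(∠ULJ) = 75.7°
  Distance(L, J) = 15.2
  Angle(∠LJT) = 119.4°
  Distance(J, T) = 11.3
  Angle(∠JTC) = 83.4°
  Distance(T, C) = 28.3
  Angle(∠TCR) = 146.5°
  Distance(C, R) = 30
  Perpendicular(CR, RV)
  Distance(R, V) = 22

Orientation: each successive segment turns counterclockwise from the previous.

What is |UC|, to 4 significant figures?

12.73

U is at the origin; UL runs at 21.8° with length 26.3, so L = (24.42, 9.767). ∠ULJ = 75.7° gives LJ at 126.1° from the x-axis; with |LJ| = 15.2, J = (15.46, 22.05). ∠LJT = 119.4° gives JT at -173.3° from the x-axis; with |JT| = 11.3, T = (4.241, 20.73). ∠JTC = 83.4° gives TC at -76.70° from the x-axis; with |TC| = 28.3, C = (10.75, -6.811). Then |UC| = |C − U| = 12.73.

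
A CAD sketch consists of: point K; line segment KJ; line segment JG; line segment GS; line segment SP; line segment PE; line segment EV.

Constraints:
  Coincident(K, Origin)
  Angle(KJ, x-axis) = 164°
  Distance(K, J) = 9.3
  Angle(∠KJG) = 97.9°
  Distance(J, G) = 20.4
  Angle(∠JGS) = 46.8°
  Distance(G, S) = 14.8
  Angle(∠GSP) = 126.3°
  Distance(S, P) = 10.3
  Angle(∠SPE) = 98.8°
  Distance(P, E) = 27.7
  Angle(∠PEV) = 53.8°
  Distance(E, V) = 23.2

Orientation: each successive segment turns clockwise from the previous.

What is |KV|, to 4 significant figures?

24.22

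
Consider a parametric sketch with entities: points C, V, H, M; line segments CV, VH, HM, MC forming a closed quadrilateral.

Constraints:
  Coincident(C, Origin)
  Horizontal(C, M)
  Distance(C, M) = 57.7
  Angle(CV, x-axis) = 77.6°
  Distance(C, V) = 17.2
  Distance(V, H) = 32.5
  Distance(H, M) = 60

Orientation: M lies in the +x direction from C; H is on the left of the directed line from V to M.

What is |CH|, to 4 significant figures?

49.31

Checks: C.y = 0.00, M.y = 0.00 ✓; |VH| = 32.50 ✓; |HM| = 60.00 ✓.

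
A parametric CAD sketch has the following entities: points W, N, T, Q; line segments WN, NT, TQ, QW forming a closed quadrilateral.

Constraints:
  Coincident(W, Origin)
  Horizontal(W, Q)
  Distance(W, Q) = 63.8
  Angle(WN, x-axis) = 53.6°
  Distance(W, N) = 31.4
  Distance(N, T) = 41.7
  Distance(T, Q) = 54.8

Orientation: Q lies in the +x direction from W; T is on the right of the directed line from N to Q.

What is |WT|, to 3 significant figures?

19.4

W is at the origin; WQ is horizontal with |WQ| = 63.8 and Q in +x, so Q = (63.8, 0). WN runs at 53.6° with |WN| = 31.4, so N = (18.6, 25.3). T is determined by |NT| = 41.7 and |TQ| = 54.8 together: it lies at the intersection of circle(N, 41.7) and circle(Q, 54.8). With |NQ| = 51.8, the foot of the radical line on NQ is 13.7 from N and the perpendicular offset is √(41.7² − 13.7²) = 39.4. Taking the right-of-NQ solution: T = (11.3, -15.8).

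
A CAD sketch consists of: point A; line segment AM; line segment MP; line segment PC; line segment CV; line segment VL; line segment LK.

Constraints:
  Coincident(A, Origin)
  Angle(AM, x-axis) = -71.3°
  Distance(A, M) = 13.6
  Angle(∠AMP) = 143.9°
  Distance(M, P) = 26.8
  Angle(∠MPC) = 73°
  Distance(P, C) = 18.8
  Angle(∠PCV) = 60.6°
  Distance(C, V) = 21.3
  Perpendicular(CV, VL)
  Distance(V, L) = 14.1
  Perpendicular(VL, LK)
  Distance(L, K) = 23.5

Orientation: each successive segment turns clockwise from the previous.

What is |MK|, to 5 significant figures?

34.468

A is at the origin; AM runs at -71.3° with length 13.6, so M = (4.3603, -12.882). ∠AMP = 143.9° gives MP at -107.40° from the x-axis; with |MP| = 26.8, P = (-3.6540, -38.456). ∠MPC = 73.0° gives PC at 145.60° from the x-axis; with |PC| = 18.8, C = (-19.166, -27.834). ∠PCV = 60.6° gives CV at 26.200° from the x-axis; with |CV| = 21.3, V = (-0.054487, -18.430). CV ⟂ VL, so VL runs at -63.800°; with |VL| = 14.1, L = (6.1707, -31.082). The perpendicularity gives LK at right angles to VL, so LK runs at -153.80°; with |LK| = 23.5, K = (-14.915, -41.457). Then |MK| = |K − M| = 34.468.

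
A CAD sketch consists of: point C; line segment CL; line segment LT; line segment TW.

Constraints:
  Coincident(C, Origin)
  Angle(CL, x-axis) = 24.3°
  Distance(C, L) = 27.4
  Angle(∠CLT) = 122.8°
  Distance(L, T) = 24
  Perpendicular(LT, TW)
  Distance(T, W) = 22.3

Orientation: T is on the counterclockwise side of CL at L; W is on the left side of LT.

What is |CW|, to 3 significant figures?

38.8

C is at the origin; CL runs at 24.3° with length 27.4, so L = 27.4·(cos 24.3°, sin 24.3°) = (25.0, 11.3). ∠CLT = 122.8°, so LT runs at 24.3° + (180° − 122.8°) = 81.5° from the x-axis; with |LT| = 24.0, T = L + 24.0·(cos 81.5°, sin 81.5°) = (28.5, 35.0). LT is perpendicular to TW; with |TW| = 22.3 on the left of LT, W = T + 22.3·(-0.989, 0.148) = (6.46, 38.3). Then |CW| = |W − C| = 38.8.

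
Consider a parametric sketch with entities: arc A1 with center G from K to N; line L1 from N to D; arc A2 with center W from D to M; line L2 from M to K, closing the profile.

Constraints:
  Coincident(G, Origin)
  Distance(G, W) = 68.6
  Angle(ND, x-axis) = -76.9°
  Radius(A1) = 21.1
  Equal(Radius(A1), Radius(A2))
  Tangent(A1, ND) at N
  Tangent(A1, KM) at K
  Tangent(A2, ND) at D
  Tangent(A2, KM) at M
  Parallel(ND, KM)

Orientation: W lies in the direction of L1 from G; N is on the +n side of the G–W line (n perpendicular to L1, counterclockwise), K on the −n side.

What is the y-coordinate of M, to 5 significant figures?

-71.597

The slot axis is L1's direction at -76.9°, so u = (cos -76.9°, sin -76.9°) = (0.22665, -0.97398) and n = (−sin -76.9°, cos -76.9°) = (0.97398, 0.22665). G is at the origin and W lies 68.6 along u from G, so W = 68.6·u = (15.548, -66.815). Tangency of A1 to both parallel lines with radius 21.1 puts N and K at G ± 21.1·n: N = (20.551, 4.7823), K = (-20.551, -4.7823). Equal radii place D and M the same way about W: D = W + 21.1·n = (36.099, -62.032), M = W − 21.1·n = (-5.0026, -71.597). So M.y = -71.597.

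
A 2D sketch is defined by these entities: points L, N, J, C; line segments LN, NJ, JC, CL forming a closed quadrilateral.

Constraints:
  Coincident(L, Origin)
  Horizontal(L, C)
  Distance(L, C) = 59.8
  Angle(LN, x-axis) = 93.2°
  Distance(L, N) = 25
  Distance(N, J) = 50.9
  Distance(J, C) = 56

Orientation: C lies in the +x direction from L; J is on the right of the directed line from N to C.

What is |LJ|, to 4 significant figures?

26.53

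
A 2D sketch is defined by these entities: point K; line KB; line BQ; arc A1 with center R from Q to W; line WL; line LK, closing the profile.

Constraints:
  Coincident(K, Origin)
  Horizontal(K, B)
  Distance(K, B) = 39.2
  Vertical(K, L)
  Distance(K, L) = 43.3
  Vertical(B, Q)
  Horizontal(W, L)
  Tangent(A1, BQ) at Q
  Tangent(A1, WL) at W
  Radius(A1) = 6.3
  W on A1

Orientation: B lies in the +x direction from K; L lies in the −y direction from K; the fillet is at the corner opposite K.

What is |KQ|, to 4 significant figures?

53.90

K is at the origin; K and B share the same y with |KB| = 39.2 and B on the +x side, so B = (39.20, 0.000). K and L share the same x with |KL| = 43.3 and L on the −y side, so L = (0.000, -43.30). The virtual corner opposite K is at (39.20, -43.30). A1 meets BQ tangentially, so RQ is at right angles to BQ and the tangent condition forces RW to be normal to WL, with radius 6.3, so the center R sits 6.3 in from both sides at R = (32.90, -37.00). That places the tangent points at Q = (39.20, -37.00) on BQ and W = (32.90, -43.30) on WL. Then |KQ| = |Q − K| = 53.90.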